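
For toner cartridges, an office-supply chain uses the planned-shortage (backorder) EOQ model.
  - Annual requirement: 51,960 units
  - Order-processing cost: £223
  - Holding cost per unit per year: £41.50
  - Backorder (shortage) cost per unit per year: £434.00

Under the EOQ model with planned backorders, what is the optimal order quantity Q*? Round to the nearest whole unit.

782 units

Basic EOQ = √(2·51,960·223/41.5) = 747.271
Backorder adjustment √((H+b)/b) = √((41.5+434)/434) = 1.0467
Q* = 747.271 × 1.0467 ≈ 782.18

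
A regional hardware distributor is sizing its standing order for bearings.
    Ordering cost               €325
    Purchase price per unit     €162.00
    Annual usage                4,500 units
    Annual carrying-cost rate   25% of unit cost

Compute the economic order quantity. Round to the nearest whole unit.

269 units

H = i·C = 0.25 × €162 = €40.5000 per unit-year
Optimal lot size Q* = (2 × 4,500 × €325 / €40.5)^½ ≈ 268.74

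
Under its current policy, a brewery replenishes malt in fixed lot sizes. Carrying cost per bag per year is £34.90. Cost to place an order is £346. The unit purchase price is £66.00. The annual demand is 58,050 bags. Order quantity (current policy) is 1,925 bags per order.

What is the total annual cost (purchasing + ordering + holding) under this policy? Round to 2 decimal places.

Orders/yr = 58,050/1,925 = 30.156; ordering cost = 30.156 × £346 = £10,433.92
Average inventory = 1,925/2 = 962.5; holding cost = 962.5 × £34.9 = £33,591.25
Purchase cost = D·C = 58,050 × 66 = £3,831,300.00
Total = £10,433.92 + £33,591.25 + £3,831,300.00 = £3,875,325.17

£3,875,325.17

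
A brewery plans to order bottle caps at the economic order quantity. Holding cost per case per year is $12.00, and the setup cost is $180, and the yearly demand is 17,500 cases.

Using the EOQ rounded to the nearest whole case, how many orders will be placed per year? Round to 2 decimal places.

2DS/H = 2·17,500·180/12 = 525,000.00
EOQ = √525,000.00 ≈ 724.57 → Q = 725
Orders per year = D/Q = 17,500 / 725 = 24.138

24.14 orders per year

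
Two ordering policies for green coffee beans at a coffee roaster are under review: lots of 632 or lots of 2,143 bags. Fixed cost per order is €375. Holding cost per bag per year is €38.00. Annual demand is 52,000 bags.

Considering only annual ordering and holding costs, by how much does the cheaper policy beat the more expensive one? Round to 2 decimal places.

€6,953.96

TC(Q) = (D/Q)S + (Q/2)H
TC(632) = (52,000/632)×375 + (632/2)×38 = €42,862.43
TC(2,143) = (52,000/2,143)×375 + (2,143/2)×38 = €49,816.39
Cheaper: Q = 632.  Difference = €6,953.96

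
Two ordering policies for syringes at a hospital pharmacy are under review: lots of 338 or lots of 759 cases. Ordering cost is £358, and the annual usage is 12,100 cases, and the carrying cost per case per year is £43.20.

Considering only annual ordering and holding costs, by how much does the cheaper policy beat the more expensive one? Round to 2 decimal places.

£1,984.87

TC(Q) = (D/Q)S + (Q/2)H
TC(338) = (12,100/338)×358 + (338/2)×43.2 = £20,116.78
TC(759) = (12,100/759)×358 + (759/2)×43.2 = £22,101.65
|ΔTC| = |£20,116.78 − £22,101.65| = £1,984.87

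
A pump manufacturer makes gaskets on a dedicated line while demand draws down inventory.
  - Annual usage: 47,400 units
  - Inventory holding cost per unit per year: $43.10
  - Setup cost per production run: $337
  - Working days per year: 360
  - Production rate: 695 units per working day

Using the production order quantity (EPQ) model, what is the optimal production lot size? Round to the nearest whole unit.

d = 47,400/360 = 131.6667 units/day;  effective holding cost H(1 − d/p) = 43.1·(1 − 131.6667/695) = 34.93477
Q* = √(2DS / H_eff) = √(2·47,400·337 / 34.93477) ≈ 956.29

956 units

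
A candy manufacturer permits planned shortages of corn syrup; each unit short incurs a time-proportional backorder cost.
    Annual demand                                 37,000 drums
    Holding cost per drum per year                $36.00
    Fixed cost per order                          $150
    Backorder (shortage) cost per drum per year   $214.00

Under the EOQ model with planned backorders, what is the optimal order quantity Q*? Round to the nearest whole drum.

600 drums

Q* = √(2DS/H) · √((H + b)/b)
   = √(2 × 37,000 × 150 / 36) · √((36 + 214) / 214)
   = 555.278 × 1.0808 ≈ 600.17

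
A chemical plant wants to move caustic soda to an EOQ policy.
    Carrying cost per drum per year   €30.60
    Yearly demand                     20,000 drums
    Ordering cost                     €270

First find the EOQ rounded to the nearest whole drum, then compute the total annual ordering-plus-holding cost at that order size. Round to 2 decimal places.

€18,179.11

Q* = √(2·D·S / H) = √(2·20,000·270 / 30.6) = √352,941.2 ≈ 594.09 → Q = 594 drums
Orders/yr = 20,000/594 = 33.670; ordering cost = 33.670 × €270 = €9,090.91
Average inventory = 594/2 = 297; holding cost = 297 × €30.6 = €9,088.20
Total = €9,090.91 + €9,088.20 = €18,179.11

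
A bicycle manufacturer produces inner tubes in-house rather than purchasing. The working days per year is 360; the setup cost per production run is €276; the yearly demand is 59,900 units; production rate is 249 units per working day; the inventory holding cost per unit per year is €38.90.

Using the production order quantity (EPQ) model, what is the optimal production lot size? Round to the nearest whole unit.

d = 59,900/360 = 166.3889 units/day;  effective holding cost H(1 − d/p) = 38.9·(1 − 166.3889/249) = 12.90591
Q* = √(2DS / H_eff) = √(2·59,900·276 / 12.90591) ≈ 1,600.62

1,601 units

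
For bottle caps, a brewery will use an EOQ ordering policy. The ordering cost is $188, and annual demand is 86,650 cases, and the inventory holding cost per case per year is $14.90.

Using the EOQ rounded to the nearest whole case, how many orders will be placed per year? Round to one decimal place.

2DS/H = 2·86,650·188/14.9 = 2,186,604.03
EOQ = √2,186,604.03 ≈ 1,478.72 → Q = 1,479
Orders per year = D/Q = 86,650 / 1,479 = 58.587

58.6 orders per year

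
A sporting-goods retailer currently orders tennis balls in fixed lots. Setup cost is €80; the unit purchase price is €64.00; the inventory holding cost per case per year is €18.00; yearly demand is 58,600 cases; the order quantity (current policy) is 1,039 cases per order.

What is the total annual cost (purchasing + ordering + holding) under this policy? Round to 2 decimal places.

Orders/yr = 58,600/1,039 = 56.400; ordering cost = 56.400 × €80 = €4,512.03
Average inventory = 1,039/2 = 519.5; holding cost = 519.5 × €18 = €9,351.00
Purchase cost = D·C = 58,600 × 64 = €3,750,400.00
Total = €4,512.03 + €9,351.00 + €3,750,400.00 = €3,764,263.03

€3,764,263.03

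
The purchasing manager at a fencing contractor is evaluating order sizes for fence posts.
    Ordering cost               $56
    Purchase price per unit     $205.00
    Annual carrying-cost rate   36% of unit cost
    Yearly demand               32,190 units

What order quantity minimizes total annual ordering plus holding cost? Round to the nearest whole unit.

Carrying cost H = $205 × 36% = $73.8000/unit/yr
EOQ = √(2DS/H) = √(2 × 32,190 × 56 / 73.8)
    = √(48,852.03) ≈ 221.02

221 units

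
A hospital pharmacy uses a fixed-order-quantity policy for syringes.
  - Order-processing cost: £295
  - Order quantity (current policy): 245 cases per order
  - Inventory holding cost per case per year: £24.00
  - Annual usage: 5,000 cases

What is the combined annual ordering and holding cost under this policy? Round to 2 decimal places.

Ordering: D/Q × S = 5,000/245 × £295 = £6,020.41
Holding:  Q/2 × H = 245/2 × £24 = £2,940.00
Total = £6,020.41 + £2,940.00 = £8,960.41

£8,960.41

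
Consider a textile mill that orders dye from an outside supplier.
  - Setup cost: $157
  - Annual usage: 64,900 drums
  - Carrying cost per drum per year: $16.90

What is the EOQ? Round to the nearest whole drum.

1,098 drums

EOQ = √(2DS/H) = √(2 × 64,900 × 157 / 16.9)
    = √(1,205,834.32) ≈ 1,098.10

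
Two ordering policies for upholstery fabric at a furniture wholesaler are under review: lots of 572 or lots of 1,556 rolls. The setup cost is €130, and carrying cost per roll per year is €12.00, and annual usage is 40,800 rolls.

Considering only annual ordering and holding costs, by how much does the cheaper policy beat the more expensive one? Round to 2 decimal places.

Annual cost at Q: ordering D·S/Q plus holding Q·H/2.
TC(572) = (40,800/572)×130 + (572/2)×12 = €12,704.73
TC(1,556) = (40,800/1,556)×130 + (1,556/2)×12 = €12,744.74
|ΔTC| = |€12,704.73 − €12,744.74| = €40.01

€40.01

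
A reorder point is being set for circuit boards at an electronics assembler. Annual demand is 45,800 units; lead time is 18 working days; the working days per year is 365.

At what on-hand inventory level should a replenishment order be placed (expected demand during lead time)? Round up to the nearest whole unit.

Daily demand d = 45,800 / 365 = 125.479 units/day
Demand during lead time = 125.479 × 18 = 2,258.63
Reorder point = 2,258.63 → round up

2,259 units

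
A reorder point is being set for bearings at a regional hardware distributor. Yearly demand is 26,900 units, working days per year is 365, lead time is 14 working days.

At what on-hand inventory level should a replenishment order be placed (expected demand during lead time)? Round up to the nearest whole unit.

Daily demand d = 26,900 / 365 = 73.699 units/day
Demand during lead time = 73.699 × 14 = 1,031.78
Reorder point = 1,031.78 → round up

1,032 units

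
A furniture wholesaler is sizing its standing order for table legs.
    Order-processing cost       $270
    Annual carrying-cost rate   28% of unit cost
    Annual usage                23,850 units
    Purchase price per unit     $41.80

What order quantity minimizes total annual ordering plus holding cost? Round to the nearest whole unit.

1,049 units

H = i·C = 0.28 × $41.8 = $11.7040 per unit-year
Optimal lot size Q* = (2 × 23,850 × $270 / $11.704)^½ ≈ 1,049.00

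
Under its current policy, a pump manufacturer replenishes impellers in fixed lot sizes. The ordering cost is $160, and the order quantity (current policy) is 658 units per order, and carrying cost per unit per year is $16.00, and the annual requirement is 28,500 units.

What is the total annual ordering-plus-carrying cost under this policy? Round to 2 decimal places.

$12,194.09

Orders/yr = 28,500/658 = 43.313; ordering cost = 43.313 × $160 = $6,930.09
Average inventory = 658/2 = 329; holding cost = 329 × $16 = $5,264.00
Total = $6,930.09 + $5,264.00 = $12,194.09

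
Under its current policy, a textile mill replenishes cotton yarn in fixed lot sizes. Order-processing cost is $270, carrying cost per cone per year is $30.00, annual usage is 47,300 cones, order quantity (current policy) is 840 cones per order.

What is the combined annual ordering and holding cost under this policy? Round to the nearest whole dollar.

Ordering: D/Q × S = 47,300/840 × $270 = $15,203.57
Holding:  Q/2 × H = 840/2 × $30 = $12,600.00
Total = $15,203.57 + $12,600.00 = $27,803.57

$27,804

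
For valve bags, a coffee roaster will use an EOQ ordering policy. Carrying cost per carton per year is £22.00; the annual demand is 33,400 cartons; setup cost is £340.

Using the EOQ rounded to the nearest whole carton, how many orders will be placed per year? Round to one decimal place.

Optimal lot size Q* = (2 × 33,400 × £340 / £22)^½ ≈ 1,016.05 → Q = 1,016
N = D/Q = 33,400/1,016 ≈ 32.874 orders/yr

32.9 orders per year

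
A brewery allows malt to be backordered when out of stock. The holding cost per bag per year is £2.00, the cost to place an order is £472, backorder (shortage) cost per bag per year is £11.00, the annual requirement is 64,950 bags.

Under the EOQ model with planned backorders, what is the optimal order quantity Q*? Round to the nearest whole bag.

6,019 bags

Basic EOQ = √(2·64,950·472/2) = 5,536.822
Backorder adjustment √((H+b)/b) = √((2+11)/11) = 1.0871
Q* = 5,536.822 × 1.0871 ≈ 6,019.16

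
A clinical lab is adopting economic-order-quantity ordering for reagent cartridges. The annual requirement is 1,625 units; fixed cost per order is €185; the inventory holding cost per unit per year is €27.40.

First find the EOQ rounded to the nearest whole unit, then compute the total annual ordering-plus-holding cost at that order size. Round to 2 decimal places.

€4,058.85

Optimal lot size Q* = (2 × 1,625 × €185 / €27.4)^½ ≈ 148.13 → Q = 148 units
Annual ordering cost = (D/Q)·S = (1,625/148) × 185 = €2,031.25
Annual holding cost  = (Q/2)·H = (148/2) × 27.4 = €2,027.60
Total = €2,031.25 + €2,027.60 = €4,058.85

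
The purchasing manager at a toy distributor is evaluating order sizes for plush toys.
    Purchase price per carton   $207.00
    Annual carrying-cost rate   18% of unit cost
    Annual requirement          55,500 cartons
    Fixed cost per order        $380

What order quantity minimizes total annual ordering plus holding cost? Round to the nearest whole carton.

1,064 cartons

H = i·C = 0.18 × $207 = $37.2600 per carton-year
Optimal lot size Q* = (2 × 55,500 × $380 / $37.26)^½ ≈ 1,063.98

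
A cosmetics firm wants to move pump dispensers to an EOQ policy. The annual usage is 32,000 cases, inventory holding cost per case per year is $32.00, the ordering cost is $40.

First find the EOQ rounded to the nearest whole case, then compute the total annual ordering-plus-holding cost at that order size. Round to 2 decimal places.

$9,050.97

Optimal lot size Q* = (2 × 32,000 × $40 / $32)^½ ≈ 282.84 → Q = 283 cases
Annual ordering cost = (D/Q)·S = (32,000/283) × 40 = $4,522.97
Annual holding cost  = (Q/2)·H = (283/2) × 32 = $4,528.00
Total = $4,522.97 + $4,528.00 = $9,050.97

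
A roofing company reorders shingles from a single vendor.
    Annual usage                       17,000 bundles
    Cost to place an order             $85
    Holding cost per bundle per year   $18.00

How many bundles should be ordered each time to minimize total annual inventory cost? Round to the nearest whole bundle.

Optimal lot size Q* = (2 × 17,000 × $85 / $18)^½ ≈ 400.69

401 bundles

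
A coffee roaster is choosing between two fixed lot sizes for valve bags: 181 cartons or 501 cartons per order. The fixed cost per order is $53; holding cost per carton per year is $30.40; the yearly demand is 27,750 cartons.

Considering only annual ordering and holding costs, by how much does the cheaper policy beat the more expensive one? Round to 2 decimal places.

$326.06

Annual cost at Q: ordering D·S/Q plus holding Q·H/2.
TC(181) = (27,750/181)×53 + (181/2)×30.4 = $10,876.89
TC(501) = (27,750/501)×53 + (501/2)×30.4 = $10,550.83
|ΔTC| = |$10,876.89 − $10,550.83| = $326.06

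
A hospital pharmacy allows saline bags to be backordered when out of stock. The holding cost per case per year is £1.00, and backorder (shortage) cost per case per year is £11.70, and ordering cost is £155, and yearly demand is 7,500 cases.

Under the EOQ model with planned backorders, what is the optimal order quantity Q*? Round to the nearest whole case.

Basic EOQ = √(2·7,500·155/1) = 1,524.795
Backorder adjustment √((H+b)/b) = √((1+11.7)/11.7) = 1.0419
Q* = 1,524.795 × 1.0419 ≈ 1,588.62

1,589 cases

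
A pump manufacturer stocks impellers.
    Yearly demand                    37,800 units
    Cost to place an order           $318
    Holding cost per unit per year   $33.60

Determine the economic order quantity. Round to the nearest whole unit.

846 units

Q* = √(2·D·S / H) = √(2·37,800·318 / 33.6) = √715,500.0 ≈ 845.87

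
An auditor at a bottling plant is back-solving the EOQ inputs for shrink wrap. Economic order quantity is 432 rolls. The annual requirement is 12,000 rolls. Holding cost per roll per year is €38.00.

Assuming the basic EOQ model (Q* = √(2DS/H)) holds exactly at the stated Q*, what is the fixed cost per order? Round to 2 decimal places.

Since Q* = (2DS/H)^½, squaring gives Q*²·H = 2DS.
S = Q²H / (2D) = 432² × 38 / (2 × 12,000) = 295.4880

€295.49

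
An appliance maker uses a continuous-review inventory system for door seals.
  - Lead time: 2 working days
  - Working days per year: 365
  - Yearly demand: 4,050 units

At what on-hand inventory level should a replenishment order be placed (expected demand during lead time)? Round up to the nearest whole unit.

23 units

Daily demand d = 4,050 / 365 = 11.096 units/day
Demand during lead time = 11.096 × 2 = 22.19
Reorder point = 22.19 → round up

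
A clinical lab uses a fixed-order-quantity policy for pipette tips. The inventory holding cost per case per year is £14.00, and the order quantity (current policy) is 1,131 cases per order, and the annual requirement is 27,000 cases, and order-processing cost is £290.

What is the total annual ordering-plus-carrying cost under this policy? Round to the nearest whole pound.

Orders/yr = 27,000/1,131 = 23.873; ordering cost = 23.873 × £290 = £6,923.08
Average inventory = 1,131/2 = 565.5; holding cost = 565.5 × £14 = £7,917.00
Total = £6,923.08 + £7,917.00 = £14,840.08

£14,840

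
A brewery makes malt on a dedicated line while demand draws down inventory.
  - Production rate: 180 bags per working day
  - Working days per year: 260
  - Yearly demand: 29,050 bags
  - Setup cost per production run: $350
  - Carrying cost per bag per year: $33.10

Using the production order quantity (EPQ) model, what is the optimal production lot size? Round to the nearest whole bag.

d = 29,050/260 = 111.7308 bags/day;  effective holding cost H(1 − d/p) = 33.1·(1 − 111.7308/180) = 12.55395
Q* = √(2DS / H_eff) = √(2·29,050·350 / 12.55395) ≈ 1,272.72

1,273 bags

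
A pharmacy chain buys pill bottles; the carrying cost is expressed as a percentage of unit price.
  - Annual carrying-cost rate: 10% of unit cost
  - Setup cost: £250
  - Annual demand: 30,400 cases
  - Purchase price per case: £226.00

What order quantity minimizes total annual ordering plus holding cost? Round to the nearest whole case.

Carrying cost H = £226 × 10% = £22.6000/case/yr
EOQ = √(2DS/H) = √(2 × 30,400 × 250 / 22.6)
    = √(672,566.37) ≈ 820.10

820 cases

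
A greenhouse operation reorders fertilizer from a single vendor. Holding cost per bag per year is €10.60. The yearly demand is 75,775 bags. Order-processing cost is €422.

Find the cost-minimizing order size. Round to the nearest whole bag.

2,456 bags

EOQ = √(2DS/H) = √(2 × 75,775 × 422 / 10.6)
    = √(6,033,405.66) ≈ 2,456.30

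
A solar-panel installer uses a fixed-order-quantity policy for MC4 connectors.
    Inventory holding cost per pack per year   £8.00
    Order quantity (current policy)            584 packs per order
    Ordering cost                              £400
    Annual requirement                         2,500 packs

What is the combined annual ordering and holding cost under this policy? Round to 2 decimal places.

£4,048.33

Annual ordering cost = (D/Q)·S = (2,500/584) × 400 = £1,712.33
Annual holding cost  = (Q/2)·H = (584/2) × 8 = £2,336.00
Total = £1,712.33 + £2,336.00 = £4,048.33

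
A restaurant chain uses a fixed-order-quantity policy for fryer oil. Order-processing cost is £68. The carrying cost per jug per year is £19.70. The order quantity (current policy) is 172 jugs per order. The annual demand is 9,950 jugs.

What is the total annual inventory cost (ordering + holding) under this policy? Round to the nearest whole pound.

£5,628

Orders/yr = 9,950/172 = 57.849; ordering cost = 57.849 × £68 = £3,933.72
Average inventory = 172/2 = 86; holding cost = 86 × £19.7 = £1,694.20
Total = £3,933.72 + £1,694.20 = £5,627.92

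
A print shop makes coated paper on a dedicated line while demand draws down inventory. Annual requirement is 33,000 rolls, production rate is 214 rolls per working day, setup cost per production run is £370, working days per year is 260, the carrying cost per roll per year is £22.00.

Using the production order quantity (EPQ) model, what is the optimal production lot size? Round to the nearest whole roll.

1,652 rolls

d = 33,000/260 = 126.9231 rolls/day;  effective holding cost H(1 − d/p) = 22·(1 − 126.9231/214) = 8.95183
Q* = √(2DS / H_eff) = √(2·33,000·370 / 8.95183) ≈ 1,651.65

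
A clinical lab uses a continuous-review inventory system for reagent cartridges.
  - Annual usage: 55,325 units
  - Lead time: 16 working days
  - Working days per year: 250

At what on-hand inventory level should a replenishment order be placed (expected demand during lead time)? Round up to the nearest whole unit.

3,541 units

Daily demand d = 55,325 / 250 = 221.300 units/day
Demand during lead time = 221.300 × 16 = 3,540.80
Reorder point = 3,540.80 → round up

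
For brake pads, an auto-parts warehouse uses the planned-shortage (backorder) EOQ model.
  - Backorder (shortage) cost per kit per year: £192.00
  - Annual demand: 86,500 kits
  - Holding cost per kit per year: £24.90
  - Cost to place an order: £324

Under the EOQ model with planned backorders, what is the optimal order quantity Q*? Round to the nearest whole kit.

Q* = √(2DS/H) · √((H + b)/b)
   = √(2 × 86,500 × 324 / 24.9) · √((24.9 + 192) / 192)
   = 1,500.361 × 1.0629 ≈ 1,594.69

1,595 kits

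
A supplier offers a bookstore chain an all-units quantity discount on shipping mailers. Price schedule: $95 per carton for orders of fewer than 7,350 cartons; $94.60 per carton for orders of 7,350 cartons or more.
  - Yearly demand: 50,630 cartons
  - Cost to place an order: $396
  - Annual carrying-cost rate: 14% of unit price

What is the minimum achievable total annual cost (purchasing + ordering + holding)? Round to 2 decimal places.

$4,832,943.64

H₁ = 14%×$95 = $13.3000;  H₂ = 14%×$94.60 = $13.2440
EOQ₁ = √(2×50,630×396/13.3000) = 1,736.36  (< 7,350, feasible at tier 1)
EOQ₂ = √(2×50,630×396/13.2440) = 1,740.03  (< 7,350 → use Q = 7,350 at tier-2 price)
TC(tier 1 (EOQ₁), Q≈1,736.4) = $4,832,943.64
TC(tier 2, Q≈7,350.0) = $4,840,997.52
Minimum at tier 1 (EOQ₁): $4,832,943.64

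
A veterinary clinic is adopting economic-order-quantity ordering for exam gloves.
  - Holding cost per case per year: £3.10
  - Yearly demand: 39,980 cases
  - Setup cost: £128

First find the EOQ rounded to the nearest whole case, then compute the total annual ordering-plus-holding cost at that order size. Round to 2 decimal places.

Q* = √(2·D·S / H) = √(2·39,980·128 / 3.1) = √3,301,574.2 ≈ 1,817.02 → Q = 1,817 cases
Annual ordering cost = (D/Q)·S = (39,980/1,817) × 128 = £2,816.42
Annual holding cost  = (Q/2)·H = (1,817/2) × 3.1 = £2,816.35
Total = £2,816.42 + £2,816.35 = £5,632.77

£5,632.77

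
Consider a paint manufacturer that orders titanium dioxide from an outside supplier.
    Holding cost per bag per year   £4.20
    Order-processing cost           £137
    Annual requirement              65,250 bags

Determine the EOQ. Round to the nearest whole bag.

2,063 bags

Optimal lot size Q* = (2 × 65,250 × £137 / £4.2)^½ ≈ 2,063.20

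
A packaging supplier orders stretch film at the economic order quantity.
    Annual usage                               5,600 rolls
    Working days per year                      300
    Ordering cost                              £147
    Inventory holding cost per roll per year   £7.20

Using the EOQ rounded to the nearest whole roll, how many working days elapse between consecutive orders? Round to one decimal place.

2DS/H = 2·5,600·147/7.2 = 228,666.67
EOQ = √228,666.67 ≈ 478.19 → Q = 478 rolls
T = Q/D × 300 days = 478/5,600 × 300 = 25.607 days

25.6 days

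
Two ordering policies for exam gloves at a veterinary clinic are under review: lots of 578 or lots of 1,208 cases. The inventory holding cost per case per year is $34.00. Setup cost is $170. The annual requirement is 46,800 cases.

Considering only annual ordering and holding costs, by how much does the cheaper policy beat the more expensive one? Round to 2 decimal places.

$3,531.39

Annual cost at Q: ordering D·S/Q plus holding Q·H/2.
TC(578) = (46,800/578)×170 + (578/2)×34 = $23,590.71
TC(1,208) = (46,800/1,208)×170 + (1,208/2)×34 = $27,122.09
Cheaper: Q = 578.  Difference = $3,531.39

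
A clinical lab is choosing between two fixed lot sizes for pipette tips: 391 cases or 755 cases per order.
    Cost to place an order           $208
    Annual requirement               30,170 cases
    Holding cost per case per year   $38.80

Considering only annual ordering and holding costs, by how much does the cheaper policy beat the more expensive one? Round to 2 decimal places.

$676.18

Annual cost at Q: ordering D·S/Q plus holding Q·H/2.
TC(391) = (30,170/391)×208 + (391/2)×38.8 = $23,634.91
TC(755) = (30,170/755)×208 + (755/2)×38.8 = $22,958.74
Cheaper: Q = 755.  Difference = $676.18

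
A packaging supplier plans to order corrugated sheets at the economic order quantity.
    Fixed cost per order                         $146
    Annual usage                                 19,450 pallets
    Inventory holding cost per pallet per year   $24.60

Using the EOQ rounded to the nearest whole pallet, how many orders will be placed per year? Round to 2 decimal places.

Q* = √(2·D·S / H) = √(2·19,450·146 / 24.6) = √230,869.9 ≈ 480.49 → Q = 480
Orders per year = D/Q = 19,450 / 480 = 40.521

40.52 orders per year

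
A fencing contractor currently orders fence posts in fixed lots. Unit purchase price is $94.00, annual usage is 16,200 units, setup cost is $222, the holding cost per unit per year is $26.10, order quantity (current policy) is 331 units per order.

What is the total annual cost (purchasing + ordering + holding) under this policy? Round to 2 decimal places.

$1,537,984.81

Annual ordering cost = (D/Q)·S = (16,200/331) × 222 = $10,865.26
Annual holding cost  = (Q/2)·H = (331/2) × 26.1 = $4,319.55
Purchase cost = D·C = 16,200 × 94 = $1,522,800.00
Total = $10,865.26 + $4,319.55 + $1,522,800.00 = $1,537,984.81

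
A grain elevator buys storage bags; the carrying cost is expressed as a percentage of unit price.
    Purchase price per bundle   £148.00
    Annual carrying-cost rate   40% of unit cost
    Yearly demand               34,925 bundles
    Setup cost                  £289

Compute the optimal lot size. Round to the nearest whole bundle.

H = i·C = 0.4 × £148 = £59.2000 per bundle-year
EOQ = √(2DS/H) = √(2 × 34,925 × 289 / 59.2)
    = √(340,990.71) ≈ 583.94

584 bundles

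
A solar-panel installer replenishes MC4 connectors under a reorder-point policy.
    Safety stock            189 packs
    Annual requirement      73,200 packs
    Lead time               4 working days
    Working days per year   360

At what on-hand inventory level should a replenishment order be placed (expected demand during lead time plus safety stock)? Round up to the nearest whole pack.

1,003 packs

Daily demand d = 73,200 / 360 = 203.333 packs/day
Demand during lead time = 203.333 × 4 = 813.33
Reorder point = 813.33 + 189 = 1,002.33 → round up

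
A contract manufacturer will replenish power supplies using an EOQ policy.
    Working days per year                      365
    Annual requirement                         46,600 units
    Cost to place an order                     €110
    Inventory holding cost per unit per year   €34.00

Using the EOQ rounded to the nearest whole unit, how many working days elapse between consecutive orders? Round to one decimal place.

2DS/H = 2·46,600·110/34 = 301,529.41
EOQ = √301,529.41 ≈ 549.12 → Q = 549 units
Days between orders = 365 / (D/Q) = 365 / 84.882 ≈ 4.300

4.3 days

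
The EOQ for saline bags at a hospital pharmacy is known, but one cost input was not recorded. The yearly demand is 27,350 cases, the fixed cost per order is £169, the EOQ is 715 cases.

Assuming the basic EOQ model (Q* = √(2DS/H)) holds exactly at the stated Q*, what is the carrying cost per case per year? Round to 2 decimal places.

£18.08

Since Q* = (2DS/H)^½, squaring gives Q*²·H = 2DS.
H = 2DS / Q² = 2 × 27,350 × 169 / 715² = 18.0826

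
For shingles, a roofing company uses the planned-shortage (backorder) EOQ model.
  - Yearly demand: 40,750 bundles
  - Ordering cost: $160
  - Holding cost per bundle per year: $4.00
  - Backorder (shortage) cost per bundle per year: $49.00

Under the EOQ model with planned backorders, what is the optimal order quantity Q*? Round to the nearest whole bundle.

1,878 bundles

Basic EOQ = √(2·40,750·160/4) = 1,805.547
Backorder adjustment √((H+b)/b) = √((4+49)/49) = 1.0400
Q* = 1,805.547 × 1.0400 ≈ 1,877.80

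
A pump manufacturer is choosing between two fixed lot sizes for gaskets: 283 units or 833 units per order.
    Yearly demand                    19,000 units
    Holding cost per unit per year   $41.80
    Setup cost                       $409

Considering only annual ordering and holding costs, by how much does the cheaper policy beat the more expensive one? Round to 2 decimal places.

TC(Q) = (D/Q)S + (Q/2)H
TC(283) = (19,000/283)×409 + (283/2)×41.8 = $33,374.06
TC(833) = (19,000/833)×409 + (833/2)×41.8 = $26,738.63
Lots of 833 are cheaper by $6,635.43.

$6,635.43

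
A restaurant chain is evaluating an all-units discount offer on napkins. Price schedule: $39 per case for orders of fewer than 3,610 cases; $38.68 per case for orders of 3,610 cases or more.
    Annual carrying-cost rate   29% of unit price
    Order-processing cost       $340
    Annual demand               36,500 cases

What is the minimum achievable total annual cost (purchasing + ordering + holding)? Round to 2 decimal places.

$1,435,504.72

H₁ = 29%×$39 = $11.3100;  H₂ = 29%×$38.68 = $11.2172
EOQ₁ = √(2×36,500×340/11.3100) = 1,481.39  (< 3,610, feasible at tier 1)
EOQ₂ = √(2×36,500×340/11.2172) = 1,487.51  (< 3,610 → use Q = 3,610 at tier-2 price)
TC(tier 1 (EOQ₁), Q≈1,481.4) = $1,440,254.53
TC(tier 2, Q≈3,610.0) = $1,435,504.72
Minimum at tier 2: $1,435,504.72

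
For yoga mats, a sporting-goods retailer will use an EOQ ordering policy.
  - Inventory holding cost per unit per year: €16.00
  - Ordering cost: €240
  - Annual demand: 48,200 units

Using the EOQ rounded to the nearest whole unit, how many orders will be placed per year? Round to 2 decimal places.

40.10 orders per year

EOQ = √(2DS/H) = √(2 × 48,200 × 240 / 16)
    = √(1,446,000.00) ≈ 1,202.50 → Q = 1,202
Orders per year = D/Q = 48,200 / 1,202 = 40.100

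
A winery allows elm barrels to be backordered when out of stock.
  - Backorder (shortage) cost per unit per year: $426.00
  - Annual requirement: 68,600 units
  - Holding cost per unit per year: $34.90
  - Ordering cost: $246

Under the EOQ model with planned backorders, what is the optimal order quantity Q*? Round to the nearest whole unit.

1,023 units

Q* = √(2DS/H) · √((H + b)/b)
   = √(2 × 68,600 × 246 / 34.9) · √((34.9 + 426) / 426)
   = 983.404 × 1.0402 ≈ 1,022.89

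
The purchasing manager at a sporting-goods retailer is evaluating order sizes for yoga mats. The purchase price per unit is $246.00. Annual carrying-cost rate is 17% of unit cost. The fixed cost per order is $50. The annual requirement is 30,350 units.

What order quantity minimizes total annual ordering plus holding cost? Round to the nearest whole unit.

Holding cost per unit per year: H = 17% × $246 = $41.8200
2DS/H = 2·30,350·50/41.82 = 72,572.93
EOQ = √72,572.93 ≈ 269.39

269 units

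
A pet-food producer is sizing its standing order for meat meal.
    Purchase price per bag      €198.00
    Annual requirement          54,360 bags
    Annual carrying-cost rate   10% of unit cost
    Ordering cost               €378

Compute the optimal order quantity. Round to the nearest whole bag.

Holding cost per bag per year: H = 10% × €198 = €19.8000
EOQ = √(2DS/H) = √(2 × 54,360 × 378 / 19.8)
    = √(2,075,563.64) ≈ 1,440.68

1,441 bags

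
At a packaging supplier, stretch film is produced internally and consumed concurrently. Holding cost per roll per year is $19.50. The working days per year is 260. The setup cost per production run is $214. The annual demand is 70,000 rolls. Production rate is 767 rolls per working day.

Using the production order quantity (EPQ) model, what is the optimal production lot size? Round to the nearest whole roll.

d = 70,000/260 = 269.2308 rolls/day;  effective holding cost H(1 − d/p) = 19.5·(1 − 269.2308/767) = 12.65515
Q* = √(2DS / H_eff) = √(2·70,000·214 / 12.65515) ≈ 1,538.64

1,539 rolls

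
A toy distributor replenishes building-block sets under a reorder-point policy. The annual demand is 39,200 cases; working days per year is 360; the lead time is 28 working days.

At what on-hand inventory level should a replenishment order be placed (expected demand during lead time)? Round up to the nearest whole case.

Daily demand d = 39,200 / 360 = 108.889 cases/day
Demand during lead time = 108.889 × 28 = 3,048.89
Reorder point = 3,048.89 → round up

3,049 cases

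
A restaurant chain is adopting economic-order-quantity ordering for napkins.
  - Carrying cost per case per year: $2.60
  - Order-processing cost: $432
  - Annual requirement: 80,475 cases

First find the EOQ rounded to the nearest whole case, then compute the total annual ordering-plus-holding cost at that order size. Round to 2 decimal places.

$13,445.41

EOQ = √(2DS/H) = √(2 × 80,475 × 432 / 2.6)
    = √(26,742,461.54) ≈ 5,171.31 → Q = 5,171 cases
Orders/yr = 80,475/5,171 = 15.563; ordering cost = 15.563 × $432 = $6,723.11
Average inventory = 5,171/2 = 2585.5; holding cost = 2585.5 × $2.6 = $6,722.30
Total = $6,723.11 + $6,722.30 = $13,445.41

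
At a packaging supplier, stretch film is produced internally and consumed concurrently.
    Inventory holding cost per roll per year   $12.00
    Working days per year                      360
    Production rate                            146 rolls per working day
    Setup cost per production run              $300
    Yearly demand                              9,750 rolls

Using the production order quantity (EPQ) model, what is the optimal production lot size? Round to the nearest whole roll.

d = 9,750/360 = 27.0833 rolls/day;  effective holding cost H(1 − d/p) = 12·(1 − 27.0833/146) = 9.77397
Q* = √(2DS / H_eff) = √(2·9,750·300 / 9.77397) ≈ 773.65

774 rolls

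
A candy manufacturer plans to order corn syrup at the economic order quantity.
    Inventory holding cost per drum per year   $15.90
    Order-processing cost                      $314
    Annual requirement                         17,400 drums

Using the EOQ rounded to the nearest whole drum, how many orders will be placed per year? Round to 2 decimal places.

Q* = √(2·D·S / H) = √(2·17,400·314 / 15.9) = √687,245.3 ≈ 829.00 → Q = 829
N = D/Q = 17,400/829 ≈ 20.989 orders/yr

20.99 orders per year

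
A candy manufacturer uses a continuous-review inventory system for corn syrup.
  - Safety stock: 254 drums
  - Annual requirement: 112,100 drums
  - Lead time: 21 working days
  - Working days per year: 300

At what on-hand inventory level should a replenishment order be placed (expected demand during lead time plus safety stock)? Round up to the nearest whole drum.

Daily demand d = 112,100 / 300 = 373.667 drums/day
Demand during lead time = 373.667 × 21 = 7,847.00
Reorder point = 7,847.00 + 254 = 8,101.00 → round up

8,101 drums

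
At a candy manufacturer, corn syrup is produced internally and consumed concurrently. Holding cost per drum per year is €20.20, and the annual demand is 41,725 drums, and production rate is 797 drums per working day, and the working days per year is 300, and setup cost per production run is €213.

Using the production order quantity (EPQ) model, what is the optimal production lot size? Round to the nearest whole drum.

Daily demand d = 41,725/300 = 139.083; p = 797; 1 − d/p = 0.82549
EPQ = √(2DS / (H(1 − d/p)))
    = √(2 × 41,725 × 213 / (20.2 × 0.82549)) ≈ 1,032.45

1,032 drums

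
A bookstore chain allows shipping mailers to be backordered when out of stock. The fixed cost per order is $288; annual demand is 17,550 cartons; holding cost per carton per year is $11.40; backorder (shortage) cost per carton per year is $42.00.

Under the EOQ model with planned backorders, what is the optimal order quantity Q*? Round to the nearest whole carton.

1,062 cartons

Basic EOQ = √(2·17,550·288/11.4) = 941.667
Backorder adjustment √((H+b)/b) = √((11.4+42)/42) = 1.1276
Q* = 941.667 × 1.1276 ≈ 1,061.80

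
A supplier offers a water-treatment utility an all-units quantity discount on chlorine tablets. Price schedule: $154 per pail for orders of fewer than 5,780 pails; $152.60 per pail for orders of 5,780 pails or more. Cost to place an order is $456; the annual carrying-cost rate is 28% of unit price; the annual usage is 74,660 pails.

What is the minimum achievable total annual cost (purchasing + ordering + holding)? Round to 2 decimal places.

$11,522,490.05

H₁ = 28%×$154 = $43.1200;  H₂ = 28%×$152.60 = $42.7280
EOQ₁ = √(2×74,660×456/43.1200) = 1,256.61  (< 5,780, feasible at tier 1)
EOQ₂ = √(2×74,660×456/42.7280) = 1,262.37  (< 5,780 → use Q = 5,780 at tier-2 price)
TC(tier 1 (EOQ₁), Q≈1,256.6) = $11,551,825.21
TC(tier 2, Q≈5,780.0) = $11,522,490.05
Minimum at tier 2: $11,522,490.05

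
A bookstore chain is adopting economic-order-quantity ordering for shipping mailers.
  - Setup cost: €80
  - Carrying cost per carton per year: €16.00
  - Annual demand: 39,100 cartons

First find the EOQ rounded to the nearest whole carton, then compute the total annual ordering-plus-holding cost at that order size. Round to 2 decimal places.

Optimal lot size Q* = (2 × 39,100 × €80 / €16)^½ ≈ 625.30 → Q = 625 cartons
Orders/yr = 39,100/625 = 62.560; ordering cost = 62.560 × €80 = €5,004.80
Average inventory = 625/2 = 312.5; holding cost = 312.5 × €16 = €5,000.00
Total = €5,004.80 + €5,000.00 = €10,004.80

€10,004.80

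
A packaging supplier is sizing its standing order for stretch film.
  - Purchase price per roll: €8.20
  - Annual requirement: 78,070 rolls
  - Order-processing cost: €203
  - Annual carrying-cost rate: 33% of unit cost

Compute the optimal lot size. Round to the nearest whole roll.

Holding cost per roll per year: H = 33% × €8.2 = €2.7060
EOQ = √(2DS/H) = √(2 × 78,070 × 203 / 2.706)
    = √(11,713,385.07) ≈ 3,422.48

3,422 rolls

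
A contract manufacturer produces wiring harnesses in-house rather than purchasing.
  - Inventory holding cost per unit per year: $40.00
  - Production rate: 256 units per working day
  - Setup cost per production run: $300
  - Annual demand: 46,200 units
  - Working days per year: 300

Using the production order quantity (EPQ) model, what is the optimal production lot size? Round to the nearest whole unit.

1,319 units

d = 46,200/300 = 154.0000 units/day;  effective holding cost H(1 − d/p) = 40·(1 − 154.0000/256) = 15.93750
Q* = √(2DS / H_eff) = √(2·46,200·300 / 15.93750) ≈ 1,318.82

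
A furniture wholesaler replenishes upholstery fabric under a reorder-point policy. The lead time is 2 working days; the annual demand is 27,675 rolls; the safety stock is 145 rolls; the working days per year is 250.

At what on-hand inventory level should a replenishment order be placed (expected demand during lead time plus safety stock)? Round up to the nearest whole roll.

Daily demand d = 27,675 / 250 = 110.700 rolls/day
Demand during lead time = 110.700 × 2 = 221.40
Reorder point = 221.40 + 145 = 366.40 → round up

367 rolls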